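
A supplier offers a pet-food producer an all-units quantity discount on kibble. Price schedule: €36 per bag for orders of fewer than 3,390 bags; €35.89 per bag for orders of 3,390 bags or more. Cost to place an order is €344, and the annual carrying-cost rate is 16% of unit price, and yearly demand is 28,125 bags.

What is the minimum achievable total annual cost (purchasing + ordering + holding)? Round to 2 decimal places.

H₁ = 16%×€36 = €5.7600;  H₂ = 16%×€35.89 = €5.7424
EOQ₁ = √(2×28,125×344/5.7600) = 1,832.86  (< 3,390, feasible at tier 1)
EOQ₂ = √(2×28,125×344/5.7424) = 1,835.67  (< 3,390 → use Q = 3,390 at tier-2 price)
TC(tier 1 (EOQ₁), Q≈1,832.9) = €1,023,057.27
TC(tier 2, Q≈3,390.0) = €1,021,993.60
Minimum at tier 2: €1,021,993.60

€1,021,993.60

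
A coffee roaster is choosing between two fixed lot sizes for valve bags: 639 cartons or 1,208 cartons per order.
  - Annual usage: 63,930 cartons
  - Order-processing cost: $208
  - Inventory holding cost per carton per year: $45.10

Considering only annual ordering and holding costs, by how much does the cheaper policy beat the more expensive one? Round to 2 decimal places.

$3,029.00

Annual cost at Q: ordering D·S/Q plus holding Q·H/2.
TC(639) = (63,930/639)×208 + (639/2)×45.1 = $35,219.22
TC(1,208) = (63,930/1,208)×208 + (1,208/2)×45.1 = $38,248.21
Cheaper: Q = 639.  Difference = $3,029.00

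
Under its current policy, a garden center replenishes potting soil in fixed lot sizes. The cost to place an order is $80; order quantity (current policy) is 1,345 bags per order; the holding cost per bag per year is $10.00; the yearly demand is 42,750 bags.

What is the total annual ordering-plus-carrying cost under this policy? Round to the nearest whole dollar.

Ordering: D/Q × S = 42,750/1,345 × $80 = $2,542.75
Holding:  Q/2 × H = 1,345/2 × $10 = $6,725.00
Total = $2,542.75 + $6,725.00 = $9,267.75

$9,268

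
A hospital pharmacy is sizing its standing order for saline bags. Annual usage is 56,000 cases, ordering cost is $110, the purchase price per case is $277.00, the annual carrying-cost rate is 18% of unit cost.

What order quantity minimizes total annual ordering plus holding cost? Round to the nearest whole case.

Carrying cost H = $277 × 18% = $49.8600/case/yr
Q* = √(2·D·S / H) = √(2·56,000·110 / 49.86) = √247,091.9 ≈ 497.08

497 cases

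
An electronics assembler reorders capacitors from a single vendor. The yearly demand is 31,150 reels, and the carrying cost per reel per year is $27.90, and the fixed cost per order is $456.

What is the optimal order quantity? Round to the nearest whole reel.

1,009 reels

Optimal lot size Q* = (2 × 31,150 × $456 / $27.9)^½ ≈ 1,009.08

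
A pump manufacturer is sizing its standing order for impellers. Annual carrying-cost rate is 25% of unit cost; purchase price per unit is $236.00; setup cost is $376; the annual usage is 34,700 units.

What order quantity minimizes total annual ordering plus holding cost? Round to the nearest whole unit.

H = i·C = 0.25 × $236 = $59.0000 per unit-year
EOQ = √(2DS/H) = √(2 × 34,700 × 376 / 59)
    = √(442,277.97) ≈ 665.04

665 units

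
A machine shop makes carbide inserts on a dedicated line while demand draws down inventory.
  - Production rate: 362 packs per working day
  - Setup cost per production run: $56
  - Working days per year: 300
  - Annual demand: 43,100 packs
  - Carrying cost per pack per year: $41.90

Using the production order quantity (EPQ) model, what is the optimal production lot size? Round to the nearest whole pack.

Daily demand d = 43,100/300 = 143.667; p = 362; 1 − d/p = 0.60313
EPQ = √(2DS / (H(1 − d/p)))
    = √(2 × 43,100 × 56 / (41.9 × 0.60313)) ≈ 437.05

437 packs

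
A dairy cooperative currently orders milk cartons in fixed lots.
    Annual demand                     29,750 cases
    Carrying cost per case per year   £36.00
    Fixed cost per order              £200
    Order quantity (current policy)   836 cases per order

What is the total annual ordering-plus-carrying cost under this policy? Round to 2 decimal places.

£22,165.22

Ordering: D/Q × S = 29,750/836 × £200 = £7,117.22
Holding:  Q/2 × H = 836/2 × £36 = £15,048.00
Total = £7,117.22 + £15,048.00 = £22,165.22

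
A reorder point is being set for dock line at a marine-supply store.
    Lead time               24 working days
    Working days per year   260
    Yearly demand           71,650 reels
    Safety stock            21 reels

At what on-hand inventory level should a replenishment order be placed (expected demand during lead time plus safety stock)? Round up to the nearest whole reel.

Daily demand d = 71,650 / 260 = 275.577 reels/day
Demand during lead time = 275.577 × 24 = 6,613.85
Reorder point = 6,613.85 + 21 = 6,634.85 → round up

6,635 reels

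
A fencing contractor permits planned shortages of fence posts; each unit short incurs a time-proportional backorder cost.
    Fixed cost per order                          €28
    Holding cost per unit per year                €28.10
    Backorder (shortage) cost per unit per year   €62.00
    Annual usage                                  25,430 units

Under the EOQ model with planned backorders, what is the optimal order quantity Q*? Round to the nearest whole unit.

271 units

Q* = √(2DS/H) · √((H + b)/b)
   = √(2 × 25,430 × 28 / 28.1) · √((28.1 + 62) / 62)
   = 225.120 × 1.2055 ≈ 271.38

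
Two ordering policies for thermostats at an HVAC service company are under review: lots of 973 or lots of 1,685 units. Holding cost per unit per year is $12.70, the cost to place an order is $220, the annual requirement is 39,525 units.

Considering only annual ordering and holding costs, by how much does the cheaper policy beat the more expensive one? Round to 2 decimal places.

$744.94

For each Q, cost = (D/Q)·S + (Q/2)·H.
TC(973) = (39,525/973)×220 + (973/2)×12.7 = $15,115.34
TC(1,685) = (39,525/1,685)×220 + (1,685/2)×12.7 = $15,860.28
|ΔTC| = |$15,115.34 − $15,860.28| = $744.94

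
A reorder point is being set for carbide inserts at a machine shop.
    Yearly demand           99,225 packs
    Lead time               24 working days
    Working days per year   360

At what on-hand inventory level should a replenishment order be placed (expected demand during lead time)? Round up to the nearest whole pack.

6,615 packs

Daily demand d = 99,225 / 360 = 275.625 packs/day
Demand during lead time = 275.625 × 24 = 6,615.00
Reorder point = 6,615.00 → round up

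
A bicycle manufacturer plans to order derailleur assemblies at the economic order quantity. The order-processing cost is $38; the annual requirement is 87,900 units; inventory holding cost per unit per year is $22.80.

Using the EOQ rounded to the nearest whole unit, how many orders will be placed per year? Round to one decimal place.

162.5 orders per year

EOQ = √(2DS/H) = √(2 × 87,900 × 38 / 22.8)
    = √(293,000.00) ≈ 541.29 → Q = 541
N = D/Q = 87,900/541 ≈ 162.477 orders/yr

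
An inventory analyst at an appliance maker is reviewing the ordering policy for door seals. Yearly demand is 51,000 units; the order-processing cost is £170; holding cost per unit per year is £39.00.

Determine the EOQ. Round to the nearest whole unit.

2DS/H = 2·51,000·170/39 = 444,615.38
EOQ = √444,615.38 ≈ 666.79

667 units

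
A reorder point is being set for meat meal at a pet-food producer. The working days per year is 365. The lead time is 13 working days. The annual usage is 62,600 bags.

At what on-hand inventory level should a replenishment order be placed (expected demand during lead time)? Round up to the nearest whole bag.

Daily demand d = 62,600 / 365 = 171.507 bags/day
Demand during lead time = 171.507 × 13 = 2,229.59
Reorder point = 2,229.59 → round up

2,230 bags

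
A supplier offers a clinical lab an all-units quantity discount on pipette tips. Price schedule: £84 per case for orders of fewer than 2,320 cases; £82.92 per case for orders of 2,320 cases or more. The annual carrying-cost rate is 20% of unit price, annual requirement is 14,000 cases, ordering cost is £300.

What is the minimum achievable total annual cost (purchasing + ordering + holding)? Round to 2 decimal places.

£1,181,927.78

H₁ = 20%×£84 = £16.8000;  H₂ = 20%×£82.92 = £16.5840
EOQ₁ = √(2×14,000×300/16.8000) = 707.11  (< 2,320, feasible at tier 1)
EOQ₂ = √(2×14,000×300/16.5840) = 711.70  (< 2,320 → use Q = 2,320 at tier-2 price)
TC(tier 1 (EOQ₁), Q≈707.1) = £1,187,879.39
TC(tier 2, Q≈2,320.0) = £1,181,927.78
Minimum at tier 2: £1,181,927.78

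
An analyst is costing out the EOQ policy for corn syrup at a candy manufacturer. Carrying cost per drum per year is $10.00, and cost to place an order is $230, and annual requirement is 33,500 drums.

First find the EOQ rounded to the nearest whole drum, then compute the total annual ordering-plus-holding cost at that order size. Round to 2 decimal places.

EOQ = √(2DS/H) = √(2 × 33,500 × 230 / 10)
    = √(1,541,000.00) ≈ 1,241.37 → Q = 1,241 drums
Ordering: D/Q × S = 33,500/1,241 × $230 = $6,208.70
Holding:  Q/2 × H = 1,241/2 × $10 = $6,205.00
Total = $6,208.70 + $6,205.00 = $12,413.70

$12,413.70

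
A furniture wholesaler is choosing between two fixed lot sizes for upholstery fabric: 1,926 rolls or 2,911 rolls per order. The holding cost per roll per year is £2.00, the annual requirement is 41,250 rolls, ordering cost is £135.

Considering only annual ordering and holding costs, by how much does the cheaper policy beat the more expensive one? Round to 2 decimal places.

TC(Q) = (D/Q)S + (Q/2)H
TC(1,926) = (41,250/1,926)×135 + (1,926/2)×2 = £4,817.36
TC(2,911) = (41,250/2,911)×135 + (2,911/2)×2 = £4,824.00
Lots of 1,926 are cheaper by £6.65.

£6.65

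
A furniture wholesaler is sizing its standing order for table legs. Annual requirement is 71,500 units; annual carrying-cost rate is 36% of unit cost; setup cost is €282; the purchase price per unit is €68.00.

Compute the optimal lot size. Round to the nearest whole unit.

H = i·C = 0.36 × €68 = €24.4800 per unit-year
Q* = √(2·D·S / H) = √(2·71,500·282 / 24.48) = √1,647,303.9 ≈ 1,283.47

1,283 units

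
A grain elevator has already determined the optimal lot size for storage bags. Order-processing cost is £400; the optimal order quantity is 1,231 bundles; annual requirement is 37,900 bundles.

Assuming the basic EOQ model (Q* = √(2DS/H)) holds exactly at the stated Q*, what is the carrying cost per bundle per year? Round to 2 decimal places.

£20.01

EOQ relation: Q² = 2DS/H, so rearrange for the unknown.
H = 2DS / Q² = 2 × 37,900 × 400 / 1,231² = 20.0084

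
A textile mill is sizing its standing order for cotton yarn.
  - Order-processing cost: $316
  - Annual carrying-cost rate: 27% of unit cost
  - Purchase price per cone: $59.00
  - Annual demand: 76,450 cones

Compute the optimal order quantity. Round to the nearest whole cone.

H = i·C = 0.27 × $59 = $15.9300 per cone-year
EOQ = √(2DS/H) = √(2 × 76,450 × 316 / 15.93)
    = √(3,033,044.57) ≈ 1,741.56

1,742 cones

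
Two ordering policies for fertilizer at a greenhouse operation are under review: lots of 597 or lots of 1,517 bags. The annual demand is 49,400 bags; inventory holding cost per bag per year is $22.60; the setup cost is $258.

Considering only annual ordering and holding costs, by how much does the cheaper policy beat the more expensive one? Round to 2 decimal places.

Annual cost at Q: ordering D·S/Q plus holding Q·H/2.
TC(597) = (49,400/597)×258 + (597/2)×22.6 = $28,094.84
TC(1,517) = (49,400/1,517)×258 + (1,517/2)×22.6 = $25,543.68
|ΔTC| = |$28,094.84 − $25,543.68| = $2,551.16

$2,551.16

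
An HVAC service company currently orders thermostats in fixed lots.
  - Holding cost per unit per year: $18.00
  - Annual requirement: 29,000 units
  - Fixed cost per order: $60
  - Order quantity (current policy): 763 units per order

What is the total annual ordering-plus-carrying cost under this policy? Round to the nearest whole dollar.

Ordering: D/Q × S = 29,000/763 × $60 = $2,280.47
Holding:  Q/2 × H = 763/2 × $18 = $6,867.00
Total = $2,280.47 + $6,867.00 = $9,147.47

$9,147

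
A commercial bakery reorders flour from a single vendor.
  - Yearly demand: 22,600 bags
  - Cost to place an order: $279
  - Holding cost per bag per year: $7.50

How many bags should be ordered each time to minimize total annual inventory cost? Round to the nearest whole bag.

1,297 bags

Optimal lot size Q* = (2 × 22,600 × $279 / $7.5)^½ ≈ 1,296.70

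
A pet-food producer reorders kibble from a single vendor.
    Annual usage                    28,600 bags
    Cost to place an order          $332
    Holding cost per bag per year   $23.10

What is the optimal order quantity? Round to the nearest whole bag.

2DS/H = 2·28,600·332/23.1 = 822,095.24
EOQ = √822,095.24 ≈ 906.69

907 bags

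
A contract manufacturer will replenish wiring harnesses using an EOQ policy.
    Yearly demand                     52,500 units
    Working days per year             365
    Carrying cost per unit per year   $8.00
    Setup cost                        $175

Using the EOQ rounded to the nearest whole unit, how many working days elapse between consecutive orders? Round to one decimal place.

Q* = √(2·D·S / H) = √(2·52,500·175 / 8) = √2,296,875.0 ≈ 1,515.54 → Q = 1,516 units
Cycle time = (working days × Q)/D = (365 × 1,516) / 52,500 = 10.540 days

10.5 days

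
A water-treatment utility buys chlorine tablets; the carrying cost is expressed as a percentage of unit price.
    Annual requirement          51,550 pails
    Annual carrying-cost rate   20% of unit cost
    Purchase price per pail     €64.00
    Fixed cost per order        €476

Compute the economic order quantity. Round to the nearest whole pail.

1,958 pails

Holding cost per pail per year: H = 20% × €64 = €12.8000
Q* = √(2·D·S / H) = √(2·51,550·476 / 12.8) = √3,834,031.2 ≈ 1,958.07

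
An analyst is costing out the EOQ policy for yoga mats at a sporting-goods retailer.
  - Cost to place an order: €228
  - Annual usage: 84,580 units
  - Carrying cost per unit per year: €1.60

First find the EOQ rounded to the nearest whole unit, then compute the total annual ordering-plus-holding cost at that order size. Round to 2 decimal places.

EOQ = √(2DS/H) = √(2 × 84,580 × 228 / 1.6)
    = √(24,105,300.00) ≈ 4,909.71 → Q = 4,910 units
Orders/yr = 84,580/4,910 = 17.226; ordering cost = 17.226 × €228 = €3,927.54
Average inventory = 4,910/2 = 2455; holding cost = 2455 × €1.6 = €3,928.00
Total = €3,927.54 + €3,928.00 = €7,855.54

€7,855.54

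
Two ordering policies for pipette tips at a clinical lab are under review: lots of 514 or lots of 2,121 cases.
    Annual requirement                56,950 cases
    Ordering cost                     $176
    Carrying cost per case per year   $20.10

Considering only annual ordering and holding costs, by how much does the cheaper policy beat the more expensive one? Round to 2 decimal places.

$1,375.66

Annual cost at Q: ordering D·S/Q plus holding Q·H/2.
TC(514) = (56,950/514)×176 + (514/2)×20.1 = $24,666.09
TC(2,121) = (56,950/2,121)×176 + (2,121/2)×20.1 = $26,041.75
Cheaper: Q = 514.  Difference = $1,375.66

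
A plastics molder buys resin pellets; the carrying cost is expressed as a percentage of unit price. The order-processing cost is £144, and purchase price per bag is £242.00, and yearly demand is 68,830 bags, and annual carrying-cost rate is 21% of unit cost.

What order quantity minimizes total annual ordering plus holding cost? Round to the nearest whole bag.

H = i·C = 0.21 × £242 = £50.8200 per bag-year
Q* = √(2·D·S / H) = √(2·68,830·144 / 50.82) = √390,063.8 ≈ 624.55

625 bags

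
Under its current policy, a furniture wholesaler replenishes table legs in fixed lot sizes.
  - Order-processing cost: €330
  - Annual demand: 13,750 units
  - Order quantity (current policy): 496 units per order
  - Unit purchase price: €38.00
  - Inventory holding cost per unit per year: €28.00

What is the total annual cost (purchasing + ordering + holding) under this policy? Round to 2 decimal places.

Orders/yr = 13,750/496 = 27.722; ordering cost = 27.722 × €330 = €9,148.19
Average inventory = 496/2 = 248; holding cost = 248 × €28 = €6,944.00
Purchase cost = D·C = 13,750 × 38 = €522,500.00
Total = €9,148.19 + €6,944.00 + €522,500.00 = €538,592.19

€538,592.19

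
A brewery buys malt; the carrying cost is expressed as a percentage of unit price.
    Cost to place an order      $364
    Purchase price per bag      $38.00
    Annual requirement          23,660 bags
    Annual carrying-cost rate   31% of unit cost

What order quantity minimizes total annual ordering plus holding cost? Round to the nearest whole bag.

Carrying cost H = $38 × 31% = $11.7800/bag/yr
Optimal lot size Q* = (2 × 23,660 × $364 / $11.78)^½ ≈ 1,209.21

1,209 bags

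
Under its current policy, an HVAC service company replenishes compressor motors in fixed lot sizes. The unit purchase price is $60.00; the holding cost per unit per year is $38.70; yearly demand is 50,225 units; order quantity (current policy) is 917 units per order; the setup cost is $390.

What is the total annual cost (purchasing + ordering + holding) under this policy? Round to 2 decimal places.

$3,052,604.64

Annual ordering cost = (D/Q)·S = (50,225/917) × 390 = $21,360.69
Annual holding cost  = (Q/2)·H = (917/2) × 38.7 = $17,743.95
Purchase cost = D·C = 50,225 × 60 = $3,013,500.00
Total = $21,360.69 + $17,743.95 + $3,013,500.00 = $3,052,604.64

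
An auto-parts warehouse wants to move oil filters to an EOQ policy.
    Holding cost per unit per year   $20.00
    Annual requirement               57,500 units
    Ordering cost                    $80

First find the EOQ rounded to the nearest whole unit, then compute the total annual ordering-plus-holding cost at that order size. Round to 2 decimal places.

Optimal lot size Q* = (2 × 57,500 × $80 / $20)^½ ≈ 678.23 → Q = 678 units
Annual ordering cost = (D/Q)·S = (57,500/678) × 80 = $6,784.66
Annual holding cost  = (Q/2)·H = (678/2) × 20 = $6,780.00
Total = $6,784.66 + $6,780.00 = $13,564.66

$13,564.66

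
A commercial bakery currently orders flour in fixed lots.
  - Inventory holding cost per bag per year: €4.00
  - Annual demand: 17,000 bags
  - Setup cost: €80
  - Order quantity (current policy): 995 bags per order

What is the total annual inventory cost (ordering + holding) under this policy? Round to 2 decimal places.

Orders/yr = 17,000/995 = 17.085; ordering cost = 17.085 × €80 = €1,366.83
Average inventory = 995/2 = 497.5; holding cost = 497.5 × €4 = €1,990.00
Total = €1,366.83 + €1,990.00 = €3,356.83

€3,356.83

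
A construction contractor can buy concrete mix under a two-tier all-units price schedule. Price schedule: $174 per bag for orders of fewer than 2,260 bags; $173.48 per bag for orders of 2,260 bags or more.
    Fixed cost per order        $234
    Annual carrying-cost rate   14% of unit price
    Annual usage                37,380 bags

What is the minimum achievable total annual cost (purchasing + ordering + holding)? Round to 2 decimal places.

H₁ = 14%×$174 = $24.3600;  H₂ = 14%×$173.48 = $24.2872
EOQ₁ = √(2×37,380×234/24.3600) = 847.43  (< 2,260, feasible at tier 1)
EOQ₂ = √(2×37,380×234/24.2872) = 848.70  (< 2,260 → use Q = 2,260 at tier-2 price)
TC(tier 1 (EOQ₁), Q≈847.4) = $6,524,763.40
TC(tier 2, Q≈2,260.0) = $6,515,997.25
Minimum at tier 2: $6,515,997.25

$6,515,997.25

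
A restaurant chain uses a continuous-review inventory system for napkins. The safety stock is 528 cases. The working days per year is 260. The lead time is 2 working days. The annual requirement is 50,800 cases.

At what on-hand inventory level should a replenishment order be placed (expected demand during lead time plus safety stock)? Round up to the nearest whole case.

919 cases

Daily demand d = 50,800 / 260 = 195.385 cases/day
Demand during lead time = 195.385 × 2 = 390.77
Reorder point = 390.77 + 528 = 918.77 → round up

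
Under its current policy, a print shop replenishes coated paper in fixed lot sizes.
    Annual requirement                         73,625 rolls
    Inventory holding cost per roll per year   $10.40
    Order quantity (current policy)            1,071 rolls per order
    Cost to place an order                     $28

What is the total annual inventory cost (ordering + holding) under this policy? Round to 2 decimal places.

$7,494.04

Annual ordering cost = (D/Q)·S = (73,625/1,071) × 28 = $1,924.84
Annual holding cost  = (Q/2)·H = (1,071/2) × 10.4 = $5,569.20
Total = $1,924.84 + $5,569.20 = $7,494.04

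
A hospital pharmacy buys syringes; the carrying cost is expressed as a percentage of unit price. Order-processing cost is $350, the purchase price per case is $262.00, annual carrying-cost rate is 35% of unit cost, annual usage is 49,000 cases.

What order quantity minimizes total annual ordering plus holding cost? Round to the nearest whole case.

H = i·C = 0.35 × $262 = $91.7000 per case-year
Q* = √(2·D·S / H) = √(2·49,000·350 / 91.7) = √374,045.8 ≈ 611.59

612 cases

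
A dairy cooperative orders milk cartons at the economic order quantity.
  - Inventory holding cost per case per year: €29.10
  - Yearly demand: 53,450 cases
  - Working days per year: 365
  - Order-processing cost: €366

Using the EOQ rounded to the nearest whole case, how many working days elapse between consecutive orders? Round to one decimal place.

EOQ = √(2DS/H) = √(2 × 53,450 × 366 / 29.1)
    = √(1,344,515.46) ≈ 1,159.53 → Q = 1,160 cases
Cycle time = (working days × Q)/D = (365 × 1,160) / 53,450 = 7.921 days

7.9 days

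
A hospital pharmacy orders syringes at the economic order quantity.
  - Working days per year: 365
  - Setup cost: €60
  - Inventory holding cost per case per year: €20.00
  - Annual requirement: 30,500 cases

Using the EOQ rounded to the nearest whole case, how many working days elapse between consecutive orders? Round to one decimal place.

EOQ = √(2DS/H) = √(2 × 30,500 × 60 / 20)
    = √(183,000.00) ≈ 427.78 → Q = 428 cases
Days between orders = 365 / (D/Q) = 365 / 71.262 ≈ 5.122

5.1 days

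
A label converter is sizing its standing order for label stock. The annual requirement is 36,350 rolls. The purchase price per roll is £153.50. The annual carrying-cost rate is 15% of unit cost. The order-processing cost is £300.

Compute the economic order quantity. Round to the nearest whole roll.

973 rolls

H = i·C = 0.15 × £153.5 = £23.0250 per roll-year
2DS/H = 2·36,350·300/23.025 = 947,231.27
EOQ = √947,231.27 ≈ 973.26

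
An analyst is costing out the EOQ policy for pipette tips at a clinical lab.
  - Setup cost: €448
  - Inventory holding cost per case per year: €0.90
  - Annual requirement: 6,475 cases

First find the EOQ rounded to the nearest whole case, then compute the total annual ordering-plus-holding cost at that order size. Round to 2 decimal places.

€2,285.05

Optimal lot size Q* = (2 × 6,475 × €448 / €0.9)^½ ≈ 2,538.94 → Q = 2,539 cases
Ordering: D/Q × S = 6,475/2,539 × €448 = €1,142.50
Holding:  Q/2 × H = 2,539/2 × €0.9 = €1,142.55
Total = €1,142.50 + €1,142.55 = €2,285.05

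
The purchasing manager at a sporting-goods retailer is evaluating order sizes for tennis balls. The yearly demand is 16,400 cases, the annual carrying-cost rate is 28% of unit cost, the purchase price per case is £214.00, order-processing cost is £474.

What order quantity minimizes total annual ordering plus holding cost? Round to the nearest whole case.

509 cases

Holding cost per case per year: H = 28% × £214 = £59.9200
Q* = √(2·D·S / H) = √(2·16,400·474 / 59.92) = √259,466.0 ≈ 509.38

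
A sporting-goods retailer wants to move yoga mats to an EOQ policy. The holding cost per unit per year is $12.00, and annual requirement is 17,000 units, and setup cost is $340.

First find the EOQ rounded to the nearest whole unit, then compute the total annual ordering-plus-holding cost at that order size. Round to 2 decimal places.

Optimal lot size Q* = (2 × 17,000 × $340 / $12)^½ ≈ 981.50 → Q = 981 units
Orders/yr = 17,000/981 = 17.329; ordering cost = 17.329 × $340 = $5,891.95
Average inventory = 981/2 = 490.5; holding cost = 490.5 × $12 = $5,886.00
Total = $5,891.95 + $5,886.00 = $11,777.95

$11,777.95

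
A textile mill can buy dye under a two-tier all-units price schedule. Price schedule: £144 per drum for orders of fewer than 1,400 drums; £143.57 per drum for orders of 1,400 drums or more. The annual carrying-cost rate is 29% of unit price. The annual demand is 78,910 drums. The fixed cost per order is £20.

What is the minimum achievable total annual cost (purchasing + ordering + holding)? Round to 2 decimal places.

£11,359,380.70

H₁ = 29%×£144 = £41.7600;  H₂ = 29%×£143.57 = £41.6353
EOQ₁ = √(2×78,910×20/41.7600) = 274.93  (< 1,400, feasible at tier 1)
EOQ₂ = √(2×78,910×20/41.6353) = 275.34  (< 1,400 → use Q = 1,400 at tier-2 price)
TC(tier 1 (EOQ₁), Q≈274.9) = £11,374,520.91
TC(tier 2, Q≈1,400.0) = £11,359,380.70
Minimum at tier 2: £11,359,380.70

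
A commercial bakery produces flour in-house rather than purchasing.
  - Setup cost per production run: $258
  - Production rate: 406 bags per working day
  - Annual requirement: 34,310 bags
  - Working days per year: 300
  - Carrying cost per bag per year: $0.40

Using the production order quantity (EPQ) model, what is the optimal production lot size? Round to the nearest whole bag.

Daily demand d = 34,310/300 = 114.367; p = 406; 1 − d/p = 0.71831
EPQ = √(2DS / (H(1 − d/p)))
    = √(2 × 34,310 × 258 / (0.4 × 0.71831)) ≈ 7,849.64

7,850 bags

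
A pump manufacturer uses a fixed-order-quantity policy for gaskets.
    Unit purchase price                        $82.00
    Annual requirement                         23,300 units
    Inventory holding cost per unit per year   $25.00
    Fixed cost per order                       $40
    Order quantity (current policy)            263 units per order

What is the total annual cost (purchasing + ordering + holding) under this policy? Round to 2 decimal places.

$1,917,431.23

Orders/yr = 23,300/263 = 88.593; ordering cost = 88.593 × $40 = $3,543.73
Average inventory = 263/2 = 131.5; holding cost = 131.5 × $25 = $3,287.50
Purchase cost = D·C = 23,300 × 82 = $1,910,600.00
Total = $3,543.73 + $3,287.50 + $1,910,600.00 = $1,917,431.23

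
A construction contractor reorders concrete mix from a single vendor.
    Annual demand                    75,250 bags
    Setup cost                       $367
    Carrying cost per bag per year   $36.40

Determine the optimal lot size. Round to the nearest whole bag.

EOQ = √(2DS/H) = √(2 × 75,250 × 367 / 36.4)
    = √(1,517,403.85) ≈ 1,231.83

1,232 bags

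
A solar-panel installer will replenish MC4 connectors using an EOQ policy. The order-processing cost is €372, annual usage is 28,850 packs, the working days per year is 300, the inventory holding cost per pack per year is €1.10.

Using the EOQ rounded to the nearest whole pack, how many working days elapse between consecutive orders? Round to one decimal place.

Q* = √(2·D·S / H) = √(2·28,850·372 / 1.1) = √19,513,090.9 ≈ 4,417.36 → Q = 4,417 packs
Days between orders = 300 / (D/Q) = 300 / 6.532 ≈ 45.931

45.9 days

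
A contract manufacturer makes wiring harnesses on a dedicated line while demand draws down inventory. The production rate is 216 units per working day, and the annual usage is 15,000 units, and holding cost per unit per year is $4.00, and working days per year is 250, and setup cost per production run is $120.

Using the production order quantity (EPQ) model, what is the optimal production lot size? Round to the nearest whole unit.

1,116 units

d = 15,000/250 = 60.0000 units/day;  effective holding cost H(1 − d/p) = 4·(1 − 60.0000/216) = 2.88889
Q* = √(2DS / H_eff) = √(2·15,000·120 / 2.88889) ≈ 1,116.31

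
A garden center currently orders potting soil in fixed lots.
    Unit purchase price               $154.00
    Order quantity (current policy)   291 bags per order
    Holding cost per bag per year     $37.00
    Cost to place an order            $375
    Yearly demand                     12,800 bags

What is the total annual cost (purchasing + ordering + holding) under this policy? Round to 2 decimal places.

Ordering: D/Q × S = 12,800/291 × $375 = $16,494.85
Holding:  Q/2 × H = 291/2 × $37 = $5,383.50
Purchase cost = D·C = 12,800 × 154 = $1,971,200.00
Total = $16,494.85 + $5,383.50 + $1,971,200.00 = $1,993,078.35

$1,993,078.35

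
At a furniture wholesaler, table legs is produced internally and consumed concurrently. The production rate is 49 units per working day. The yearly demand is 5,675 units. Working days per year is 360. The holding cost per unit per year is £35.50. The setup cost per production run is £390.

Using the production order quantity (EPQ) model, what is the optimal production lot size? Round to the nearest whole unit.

Daily demand d = 5,675/360 = 15.764; p = 49; 1 − d/p = 0.67829
EPQ = √(2DS / (H(1 − d/p)))
    = √(2 × 5,675 × 390 / (35.5 × 0.67829)) ≈ 428.75

429 units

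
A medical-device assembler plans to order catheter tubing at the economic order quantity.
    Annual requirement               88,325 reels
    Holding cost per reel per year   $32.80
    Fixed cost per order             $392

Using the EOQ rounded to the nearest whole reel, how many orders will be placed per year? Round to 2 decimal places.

60.79 orders per year

Q* = √(2·D·S / H) = √(2·88,325·392 / 32.8) = √2,111,182.9 ≈ 1,452.99 → Q = 1,453
Orders per year = D/Q = 88,325 / 1,453 = 60.788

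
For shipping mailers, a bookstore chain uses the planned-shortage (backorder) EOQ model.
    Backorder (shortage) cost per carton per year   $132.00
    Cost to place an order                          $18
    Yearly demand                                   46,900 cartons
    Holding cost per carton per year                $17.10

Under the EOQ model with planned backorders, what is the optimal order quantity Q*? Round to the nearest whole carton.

Basic EOQ = √(2·46,900·18/17.1) = 314.224
Backorder adjustment √((H+b)/b) = √((17.1+132)/132) = 1.0628
Q* = 314.224 × 1.0628 ≈ 333.96

334 cartons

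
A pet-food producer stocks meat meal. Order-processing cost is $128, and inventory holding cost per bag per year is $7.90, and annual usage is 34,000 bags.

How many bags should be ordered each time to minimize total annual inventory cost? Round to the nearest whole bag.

1,050 bags

Q* = √(2·D·S / H) = √(2·34,000·128 / 7.9) = √1,101,772.2 ≈ 1,049.65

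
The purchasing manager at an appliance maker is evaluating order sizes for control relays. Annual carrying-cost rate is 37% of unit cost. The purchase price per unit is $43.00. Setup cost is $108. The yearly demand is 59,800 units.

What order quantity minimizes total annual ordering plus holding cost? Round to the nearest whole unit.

901 units

H = i·C = 0.37 × $43 = $15.9100 per unit-year
EOQ = √(2DS/H) = √(2 × 59,800 × 108 / 15.91)
    = √(811,866.75) ≈ 901.04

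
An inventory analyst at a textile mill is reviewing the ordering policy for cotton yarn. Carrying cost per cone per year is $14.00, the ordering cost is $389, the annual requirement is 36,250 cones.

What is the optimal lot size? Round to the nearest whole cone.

Q* = √(2·D·S / H) = √(2·36,250·389 / 14) = √2,014,464.3 ≈ 1,419.32

1,419 cones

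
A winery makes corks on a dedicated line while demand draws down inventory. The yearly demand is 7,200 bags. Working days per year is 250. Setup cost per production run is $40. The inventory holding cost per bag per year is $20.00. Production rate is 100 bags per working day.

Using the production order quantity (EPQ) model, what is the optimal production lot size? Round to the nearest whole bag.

Daily demand d = 7,200/250 = 28.800; p = 100; 1 − d/p = 0.71200
EPQ = √(2DS / (H(1 − d/p)))
    = √(2 × 7,200 × 40 / (20 × 0.71200)) ≈ 201.12

201 bags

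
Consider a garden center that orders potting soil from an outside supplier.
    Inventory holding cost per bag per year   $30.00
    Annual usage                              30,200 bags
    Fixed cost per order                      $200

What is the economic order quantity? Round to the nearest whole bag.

EOQ = √(2DS/H) = √(2 × 30,200 × 200 / 30)
    = √(402,666.67) ≈ 634.56

635 bags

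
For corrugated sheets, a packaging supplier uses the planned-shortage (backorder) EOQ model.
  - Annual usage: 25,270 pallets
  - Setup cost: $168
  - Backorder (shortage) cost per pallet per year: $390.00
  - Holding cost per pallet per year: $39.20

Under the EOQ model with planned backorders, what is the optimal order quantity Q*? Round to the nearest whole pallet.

Basic EOQ = √(2·25,270·168/39.2) = 465.403
Backorder adjustment √((H+b)/b) = √((39.2+390)/390) = 1.0491
Q* = 465.403 × 1.0491 ≈ 488.23

488 pallets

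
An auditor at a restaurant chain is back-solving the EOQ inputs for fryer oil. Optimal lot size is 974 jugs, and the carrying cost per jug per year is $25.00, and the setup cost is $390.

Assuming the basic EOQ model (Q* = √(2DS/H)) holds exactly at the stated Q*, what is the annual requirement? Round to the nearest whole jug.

30,406 jugs per year

Since Q* = (2DS/H)^½, squaring gives Q*²·H = 2DS.
D = Q²H / (2S) = 974² × 25 / (2 × 390) = 30,406.28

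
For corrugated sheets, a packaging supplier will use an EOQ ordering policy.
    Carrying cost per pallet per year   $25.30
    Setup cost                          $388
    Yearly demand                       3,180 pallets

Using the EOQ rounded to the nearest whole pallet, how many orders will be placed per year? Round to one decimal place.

EOQ = √(2DS/H) = √(2 × 3,180 × 388 / 25.3)
    = √(97,536.76) ≈ 312.31 → Q = 312
N = D/Q = 3,180/312 ≈ 10.192 orders/yr

10.2 orders per year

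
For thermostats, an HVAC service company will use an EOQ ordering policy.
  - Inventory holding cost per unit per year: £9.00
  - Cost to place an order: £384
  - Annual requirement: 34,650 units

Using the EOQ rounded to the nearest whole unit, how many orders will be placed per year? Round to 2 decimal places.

20.15 orders per year

EOQ = √(2DS/H) = √(2 × 34,650 × 384 / 9)
    = √(2,956,800.00) ≈ 1,719.53 → Q = 1,720
N = D/Q = 34,650/1,720 ≈ 20.145 orders/yr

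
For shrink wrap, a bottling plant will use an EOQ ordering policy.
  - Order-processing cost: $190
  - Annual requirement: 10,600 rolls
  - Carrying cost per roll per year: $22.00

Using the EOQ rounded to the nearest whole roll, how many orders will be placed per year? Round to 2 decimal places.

Q* = √(2·D·S / H) = √(2·10,600·190 / 22) = √183,090.9 ≈ 427.89 → Q = 428
N = D/Q = 10,600/428 ≈ 24.766 orders/yr

24.77 orders per year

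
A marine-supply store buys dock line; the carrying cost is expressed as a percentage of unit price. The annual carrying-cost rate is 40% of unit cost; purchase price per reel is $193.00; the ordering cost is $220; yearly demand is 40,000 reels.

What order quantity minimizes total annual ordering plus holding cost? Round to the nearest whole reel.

477 reels

Carrying cost H = $193 × 40% = $77.2000/reel/yr
Q* = √(2·D·S / H) = √(2·40,000·220 / 77.2) = √227,979.3 ≈ 477.47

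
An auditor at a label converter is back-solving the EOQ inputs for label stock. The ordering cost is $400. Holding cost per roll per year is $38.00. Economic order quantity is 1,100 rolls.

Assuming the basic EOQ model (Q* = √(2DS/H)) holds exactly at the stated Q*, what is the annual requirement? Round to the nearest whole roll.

57,475 rolls per year

From Q* = √(2DS/H) ⇒ Q*² = 2DS/H.
D = Q²H / (2S) = 1,100² × 38 / (2 × 400) = 57,475.00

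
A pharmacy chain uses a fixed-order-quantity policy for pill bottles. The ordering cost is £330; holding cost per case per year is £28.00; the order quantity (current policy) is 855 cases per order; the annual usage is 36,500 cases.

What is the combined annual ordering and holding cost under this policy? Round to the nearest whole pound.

£26,058

Orders/yr = 36,500/855 = 42.690; ordering cost = 42.690 × £330 = £14,087.72
Average inventory = 855/2 = 427.5; holding cost = 427.5 × £28 = £11,970.00
Total = £14,087.72 + £11,970.00 = £26,057.72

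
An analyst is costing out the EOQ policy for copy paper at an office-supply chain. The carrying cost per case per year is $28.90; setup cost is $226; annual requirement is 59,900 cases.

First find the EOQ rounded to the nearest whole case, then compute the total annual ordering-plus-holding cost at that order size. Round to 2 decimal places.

Q* = √(2·D·S / H) = √(2·59,900·226 / 28.9) = √936,844.3 ≈ 967.91 → Q = 968 cases
Orders/yr = 59,900/968 = 61.880; ordering cost = 61.880 × $226 = $13,984.92
Average inventory = 968/2 = 484; holding cost = 484 × $28.9 = $13,987.60
Total = $13,984.92 + $13,987.60 = $27,972.52

$27,972.52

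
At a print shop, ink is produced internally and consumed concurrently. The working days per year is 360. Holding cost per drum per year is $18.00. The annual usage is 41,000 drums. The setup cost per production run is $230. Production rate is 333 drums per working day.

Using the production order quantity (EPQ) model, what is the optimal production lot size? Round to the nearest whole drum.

d = 41,000/360 = 113.8889 drums/day;  effective holding cost H(1 − d/p) = 18·(1 − 113.8889/333) = 11.84384
Q* = √(2DS / H_eff) = √(2·41,000·230 / 11.84384) ≈ 1,261.90

1,262 drums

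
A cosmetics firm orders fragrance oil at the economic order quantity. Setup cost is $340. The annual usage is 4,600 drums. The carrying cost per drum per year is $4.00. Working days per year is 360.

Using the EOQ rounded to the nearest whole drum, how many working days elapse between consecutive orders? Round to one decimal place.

69.2 days

EOQ = √(2DS/H) = √(2 × 4,600 × 340 / 4)
    = √(782,000.00) ≈ 884.31 → Q = 884 drums
Cycle time = (working days × Q)/D = (360 × 884) / 4,600 = 69.183 days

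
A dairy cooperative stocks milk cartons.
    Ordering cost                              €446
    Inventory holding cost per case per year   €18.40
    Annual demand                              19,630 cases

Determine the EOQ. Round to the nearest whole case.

Q* = √(2·D·S / H) = √(2·19,630·446 / 18.4) = √951,628.3 ≈ 975.51

976 cases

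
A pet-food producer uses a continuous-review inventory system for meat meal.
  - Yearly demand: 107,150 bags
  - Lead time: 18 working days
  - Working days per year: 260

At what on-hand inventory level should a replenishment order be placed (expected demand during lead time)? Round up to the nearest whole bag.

Daily demand d = 107,150 / 260 = 412.115 bags/day
Demand during lead time = 412.115 × 18 = 7,418.08
Reorder point = 7,418.08 → round up

7,419 bags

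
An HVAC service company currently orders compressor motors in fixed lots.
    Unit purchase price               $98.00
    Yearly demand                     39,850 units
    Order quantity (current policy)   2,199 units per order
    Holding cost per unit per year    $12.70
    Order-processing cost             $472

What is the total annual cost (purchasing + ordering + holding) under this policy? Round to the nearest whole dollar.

$3,927,817

Annual ordering cost = (D/Q)·S = (39,850/2,199) × 472 = $8,553.52
Annual holding cost  = (Q/2)·H = (2,199/2) × 12.7 = $13,963.65
Purchase cost = D·C = 39,850 × 98 = $3,905,300.00
Total = $8,553.52 + $13,963.65 + $3,905,300.00 = $3,927,817.17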